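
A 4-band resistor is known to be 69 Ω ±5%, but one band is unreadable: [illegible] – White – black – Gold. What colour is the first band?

blue

69 Ω = 69 × 10^0.
The first band gives digit 6 of the significand, and 6 is blue.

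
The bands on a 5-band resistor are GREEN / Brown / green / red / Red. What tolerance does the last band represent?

±2%

The last band, red, is the tolerance band.
Red corresponds to ±2%.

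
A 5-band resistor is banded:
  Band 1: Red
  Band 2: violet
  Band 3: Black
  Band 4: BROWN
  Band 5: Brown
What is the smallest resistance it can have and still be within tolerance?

2673 Ω

Red → 2 (first significant figure)
Violet → 7 (second significant figure)
Black → 0 (third significant figure)
Brown → ×10 multiplier
Brown → ±1% tolerance
270 × 10 = 2700 Ω
Smallest = 2700 × (1 − 1/100) = 2673 Ω.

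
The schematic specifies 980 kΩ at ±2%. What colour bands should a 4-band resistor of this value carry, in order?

980000 Ω = 98 × 10^4.
9 → white
8 → grey
Multiplier 10^4 → yellow.
±2% tolerance → red.

white, grey, yellow, red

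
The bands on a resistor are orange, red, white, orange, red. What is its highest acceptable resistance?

Orange → 3 (first significant figure)
Red → 2 (second significant figure)
White → 9 (third significant figure)
Orange → ×10^3 multiplier
Red → ±2% tolerance
329 × 1000 = 329000 Ω
Highest = 329000 × (1 + 2/100) = 335580 Ω.

335580 Ω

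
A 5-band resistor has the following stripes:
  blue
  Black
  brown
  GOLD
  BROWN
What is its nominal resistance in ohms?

60.1 Ω

Blue → 6 (first significant figure)
Black → 0 (second significant figure)
Brown → 1 (third significant figure)
Gold → ×0.1 multiplier
601 × 0.1 = 60.1 Ω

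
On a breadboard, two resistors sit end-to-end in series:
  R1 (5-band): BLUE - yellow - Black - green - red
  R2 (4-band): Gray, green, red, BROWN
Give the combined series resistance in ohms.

64008500 Ω

R1: blue, yellow, black → 640; green ×10^5 → 64000000 Ω.
R2: grey, green → 85; red ×10^2 → 8500 Ω.
Series: 64000000 + 8500 = 64008500 Ω.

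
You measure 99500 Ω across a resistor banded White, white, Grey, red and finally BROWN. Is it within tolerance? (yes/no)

White → 9 (first significant figure)
White → 9 (second significant figure)
Grey → 8 (third significant figure)
Red → ×10^2 multiplier
Brown → ±1% tolerance
998 × 100 = 99800 Ω
Allowed range: 98802 Ω to 100798 Ω.
99500 Ω lies inside that range.

yes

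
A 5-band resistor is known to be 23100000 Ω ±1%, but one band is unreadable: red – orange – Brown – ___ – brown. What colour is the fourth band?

23100000 Ω = 231 × 10^5.
The fourth band is the multiplier, 10^5, which is green.

green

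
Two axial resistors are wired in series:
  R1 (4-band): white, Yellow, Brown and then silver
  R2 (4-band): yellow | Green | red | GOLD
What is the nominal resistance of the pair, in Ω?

5440 Ω

R1: white, yellow → 94; brown ×10 → 940 Ω.
R2: yellow, green → 45; red ×10^2 → 4500 Ω.
Series: 940 + 4500 = 5440 Ω.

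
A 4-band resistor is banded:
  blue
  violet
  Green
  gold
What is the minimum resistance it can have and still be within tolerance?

Blue → 6 (first significant figure)
Violet → 7 (second significant figure)
Green → ×10^5 multiplier
Gold → ±5% tolerance
67 × 100000 = 6700000 Ω
Minimum = 6700000 × (1 − 5/100) = 6365000 Ω.

6365000 Ω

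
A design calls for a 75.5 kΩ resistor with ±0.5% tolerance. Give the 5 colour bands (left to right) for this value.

violet, green, green, red, green

75500 Ω = 755 × 10^2.
7 → violet
5 → green
5 → green
Multiplier 10^2 → red.
±0.5% tolerance → green.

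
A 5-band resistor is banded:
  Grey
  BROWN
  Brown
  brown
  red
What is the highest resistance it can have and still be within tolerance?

8272.2 Ω

Grey → 8 (first significant figure)
Brown → 1 (second significant figure)
Brown → 1 (third significant figure)
Brown → ×10 multiplier
Red → ±2% tolerance
811 × 10 = 8110 Ω
Highest = 8110 × (1 + 2/100) = 8272.2 Ω.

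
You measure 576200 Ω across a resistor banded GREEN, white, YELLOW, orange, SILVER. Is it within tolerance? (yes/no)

Green → 5 (first significant figure)
White → 9 (second significant figure)
Yellow → 4 (third significant figure)
Orange → ×10^3 multiplier
Silver → ±10% tolerance
594 × 1000 = 594000 Ω
Allowed range: 534600 Ω to 653400 Ω.
576200 Ω lies inside that range.

yes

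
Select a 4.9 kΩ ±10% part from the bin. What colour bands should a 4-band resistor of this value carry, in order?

4900 Ω = 49 × 10^2.
4 → yellow
9 → white
Multiplier 10^2 → red.
±10% tolerance → silver.

yellow, white, red, silver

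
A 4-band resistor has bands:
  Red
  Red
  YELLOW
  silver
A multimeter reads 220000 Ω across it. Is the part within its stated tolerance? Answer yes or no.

yes

Red → 2 (first significant figure)
Red → 2 (second significant figure)
Yellow → ×10^4 multiplier
Silver → ±10% tolerance
22 × 10000 = 220000 Ω
Allowed range: 198000 Ω to 242000 Ω.
220000 Ω lies inside that range.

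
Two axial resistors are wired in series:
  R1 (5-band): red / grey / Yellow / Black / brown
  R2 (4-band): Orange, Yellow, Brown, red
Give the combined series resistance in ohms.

624 Ω

R1: red, grey, yellow → 284; black ×1 → 284 Ω.
R2: orange, yellow → 34; brown ×10 → 340 Ω.
Series: 284 + 340 = 624 Ω.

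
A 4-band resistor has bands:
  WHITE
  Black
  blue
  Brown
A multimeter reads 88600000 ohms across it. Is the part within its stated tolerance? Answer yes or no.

White → 9 (first significant figure)
Black → 0 (second significant figure)
Blue → ×10^6 multiplier
Brown → ±1% tolerance
90 × 1000000 = 90000000 Ω
Allowed range: 89100000 Ω to 90900000 Ω.
88600000 ohms lies outside that range.

no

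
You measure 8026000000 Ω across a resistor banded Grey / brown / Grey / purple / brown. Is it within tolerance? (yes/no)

no

Grey → 8 (first significant figure)
Brown → 1 (second significant figure)
Grey → 8 (third significant figure)
Violet → ×10^7 multiplier
Brown → ±1% tolerance
818 × 10000000 = 8180000000 Ω
Allowed range: 8098200000 Ω to 8261800000 Ω.
8026000000 Ω lies outside that range.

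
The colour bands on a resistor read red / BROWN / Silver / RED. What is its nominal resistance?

Red → 2 (first significant figure)
Brown → 1 (second significant figure)
Silver → ×0.01 multiplier
21 × 0.01 = 0.21 Ω

0.21 Ω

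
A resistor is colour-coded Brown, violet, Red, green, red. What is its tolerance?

The last band, red, is the tolerance band.
Red corresponds to ±2%.

±2%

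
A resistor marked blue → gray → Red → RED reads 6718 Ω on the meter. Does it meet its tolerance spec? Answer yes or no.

yes

Blue → 6 (first significant figure)
Grey → 8 (second significant figure)
Red → ×10^2 multiplier
Red → ±2% tolerance
68 × 100 = 6800 Ω
Allowed range: 6664 Ω to 6936 Ω.
6718 Ω lies inside that range.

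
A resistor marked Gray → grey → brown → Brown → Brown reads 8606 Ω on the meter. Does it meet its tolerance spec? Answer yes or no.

Grey → 8 (first significant figure)
Grey → 8 (second significant figure)
Brown → 1 (third significant figure)
Brown → ×10 multiplier
Brown → ±1% tolerance
881 × 10 = 8810 Ω
Allowed range: 8721.9 Ω to 8898.1 Ω.
8606 Ω lies outside that range.

no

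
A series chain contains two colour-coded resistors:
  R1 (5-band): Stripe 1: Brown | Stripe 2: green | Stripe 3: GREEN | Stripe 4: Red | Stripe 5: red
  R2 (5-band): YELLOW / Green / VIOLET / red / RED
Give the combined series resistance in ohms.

R1: brown, green, green → 155; red ×10^2 → 15500 Ω.
R2: yellow, green, violet → 457; red ×10^2 → 45700 Ω.
Series: 15500 + 45700 = 61200 Ω.

61200 Ω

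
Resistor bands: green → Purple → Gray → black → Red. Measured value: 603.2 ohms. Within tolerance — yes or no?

no

Green → 5 (first significant figure)
Violet → 7 (second significant figure)
Grey → 8 (third significant figure)
Black → ×1 multiplier
Red → ±2% tolerance
578 × 1 = 578 Ω
Allowed range: 566.44 Ω to 589.56 Ω.
603.2 ohms lies outside that range.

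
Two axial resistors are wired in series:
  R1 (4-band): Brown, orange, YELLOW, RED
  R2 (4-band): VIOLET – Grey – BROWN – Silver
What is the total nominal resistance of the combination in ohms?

R1: brown, orange → 13; yellow ×10^4 → 130000 Ω.
R2: violet, grey → 78; brown ×10 → 780 Ω.
Series: 130000 + 780 = 130780 Ω.

130780 Ω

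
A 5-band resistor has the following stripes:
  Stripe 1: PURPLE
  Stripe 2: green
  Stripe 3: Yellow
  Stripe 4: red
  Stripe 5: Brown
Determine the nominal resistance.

Violet → 7 (first significant figure)
Green → 5 (second significant figure)
Yellow → 4 (third significant figure)
Red → ×10^2 multiplier
754 × 100 = 75400 Ω

75400 Ω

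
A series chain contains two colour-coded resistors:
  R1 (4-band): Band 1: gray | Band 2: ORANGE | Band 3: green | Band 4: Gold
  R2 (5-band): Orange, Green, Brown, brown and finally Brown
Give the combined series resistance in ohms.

R1: grey, orange → 83; green ×10^5 → 8300000 Ω.
R2: orange, green, brown → 351; brown ×10 → 3510 Ω.
Series: 8300000 + 3510 = 8303510 Ω.

8303510 Ω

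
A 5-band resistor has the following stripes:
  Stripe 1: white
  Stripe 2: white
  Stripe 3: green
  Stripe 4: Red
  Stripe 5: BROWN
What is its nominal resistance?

99500 Ω

White → 9 (first significant figure)
White → 9 (second significant figure)
Green → 5 (third significant figure)
Red → ×10^2 multiplier
995 × 100 = 99500 Ω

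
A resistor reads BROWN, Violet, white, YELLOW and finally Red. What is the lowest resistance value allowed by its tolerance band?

1754200 Ω

Brown → 1 (first significant figure)
Violet → 7 (second significant figure)
White → 9 (third significant figure)
Yellow → ×10^4 multiplier
Red → ±2% tolerance
179 × 10000 = 1790000 Ω
Lowest = 1790000 × (1 − 2/100) = 1754200 Ω.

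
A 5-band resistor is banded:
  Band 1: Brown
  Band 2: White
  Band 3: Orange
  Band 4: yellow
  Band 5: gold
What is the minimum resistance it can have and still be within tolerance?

Brown → 1 (first significant figure)
White → 9 (second significant figure)
Orange → 3 (third significant figure)
Yellow → ×10^4 multiplier
Gold → ±5% tolerance
193 × 10000 = 1930000 Ω
Minimum = 1930000 × (1 − 5/100) = 1833500 Ω.

1833500 Ω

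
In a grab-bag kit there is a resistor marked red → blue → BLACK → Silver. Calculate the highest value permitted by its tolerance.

Red → 2 (first significant figure)
Blue → 6 (second significant figure)
Black → ×1 multiplier
Silver → ±10% tolerance
26 × 1 = 26 Ω
Highest = 26 × (1 + 10/100) = 28.6 Ω.

28.6 Ω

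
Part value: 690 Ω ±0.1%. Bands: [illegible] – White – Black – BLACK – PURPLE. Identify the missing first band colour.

690 Ω = 690 × 10^0.
The first band gives digit 6 of the significand, and 6 is blue.

blue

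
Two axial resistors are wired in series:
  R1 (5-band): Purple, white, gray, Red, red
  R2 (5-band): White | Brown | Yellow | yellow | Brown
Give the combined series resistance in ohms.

9219800 Ω

R1: violet, white, grey → 798; red ×10^2 → 79800 Ω.
R2: white, brown, yellow → 914; yellow ×10^4 → 9140000 Ω.
Series: 79800 + 9140000 = 9219800 Ω.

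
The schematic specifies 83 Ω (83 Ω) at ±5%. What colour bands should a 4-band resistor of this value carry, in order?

grey, orange, black, gold

83 Ω = 83 × 10^0.
8 → grey
3 → orange
Multiplier 10^0 → black.
±5% tolerance → gold.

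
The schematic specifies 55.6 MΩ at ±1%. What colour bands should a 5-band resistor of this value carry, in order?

green, green, blue, green, brown

55600000 Ω = 556 × 10^5.
5 → green
5 → green
6 → blue
Multiplier 10^5 → green.
±1% tolerance → brown.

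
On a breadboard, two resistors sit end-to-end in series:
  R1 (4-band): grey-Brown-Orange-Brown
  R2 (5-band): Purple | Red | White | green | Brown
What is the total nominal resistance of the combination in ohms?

R1: grey, brown → 81; orange ×10^3 → 81000 Ω.
R2: violet, red, white → 729; green ×10^5 → 72900000 Ω.
Series: 81000 + 72900000 = 72981000 Ω.

72981000 Ω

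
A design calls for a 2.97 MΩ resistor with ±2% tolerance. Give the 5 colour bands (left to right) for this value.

red, white, violet, yellow, red

2970000 Ω = 297 × 10^4.
2 → red
9 → white
7 → violet
Multiplier 10^4 → yellow.
±2% tolerance → red.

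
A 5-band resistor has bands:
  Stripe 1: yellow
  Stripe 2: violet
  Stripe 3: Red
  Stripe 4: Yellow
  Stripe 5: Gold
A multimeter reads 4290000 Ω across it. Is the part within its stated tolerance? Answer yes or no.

no

Yellow → 4 (first significant figure)
Violet → 7 (second significant figure)
Red → 2 (third significant figure)
Yellow → ×10^4 multiplier
Gold → ±5% tolerance
472 × 10000 = 4720000 Ω
Allowed range: 4484000 Ω to 4956000 Ω.
4290000 Ω lies outside that range.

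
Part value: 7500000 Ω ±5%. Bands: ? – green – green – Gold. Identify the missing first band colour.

7500000 Ω = 75 × 10^5.
The first band gives digit 7 of the significand, and 7 is violet.

violet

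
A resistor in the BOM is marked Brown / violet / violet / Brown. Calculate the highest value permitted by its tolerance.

171700000 Ω

Brown → 1 (first significant figure)
Violet → 7 (second significant figure)
Violet → ×10^7 multiplier
Brown → ±1% tolerance
17 × 10000000 = 170000000 Ω
Highest = 170000000 × (1 + 1/100) = 171700000 Ω.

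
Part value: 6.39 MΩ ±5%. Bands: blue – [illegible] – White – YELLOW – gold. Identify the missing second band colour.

orange

6390000 Ω = 639 × 10^4.
The second band gives digit 3 of the significand, and 3 is orange.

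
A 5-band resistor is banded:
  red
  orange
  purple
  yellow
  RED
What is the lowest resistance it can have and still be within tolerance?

Red → 2 (first significant figure)
Orange → 3 (second significant figure)
Violet → 7 (third significant figure)
Yellow → ×10^4 multiplier
Red → ±2% tolerance
237 × 10000 = 2370000 Ω
Lowest = 2370000 × (1 − 2/100) = 2322600 Ω.

2322600 Ω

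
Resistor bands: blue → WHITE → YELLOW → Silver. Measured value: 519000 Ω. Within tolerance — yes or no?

Blue → 6 (first significant figure)
White → 9 (second significant figure)
Yellow → ×10^4 multiplier
Silver → ±10% tolerance
69 × 10000 = 690000 Ω
Allowed range: 621000 Ω to 759000 Ω.
519000 Ω lies outside that range.

no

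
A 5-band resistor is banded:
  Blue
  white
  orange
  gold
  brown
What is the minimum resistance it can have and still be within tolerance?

Blue → 6 (first significant figure)
White → 9 (second significant figure)
Orange → 3 (third significant figure)
Gold → ×0.1 multiplier
Brown → ±1% tolerance
693 × 0.1 = 69.3 Ω
Minimum = 69.3 × (1 − 1/100) = 68.607 Ω.

68.607 Ω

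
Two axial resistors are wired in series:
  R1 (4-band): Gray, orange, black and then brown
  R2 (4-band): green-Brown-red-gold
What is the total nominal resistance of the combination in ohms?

R1: grey, orange → 83; black ×1 → 83 Ω.
R2: green, brown → 51; red ×10^2 → 5100 Ω.
Series: 83 + 5100 = 5183 Ω.

5183 Ω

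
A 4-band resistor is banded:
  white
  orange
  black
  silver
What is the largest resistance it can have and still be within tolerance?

White → 9 (first significant figure)
Orange → 3 (second significant figure)
Black → ×1 multiplier
Silver → ±10% tolerance
93 × 1 = 93 Ω
Largest = 93 × (1 + 10/100) = 102.3 Ω.

102.3 Ω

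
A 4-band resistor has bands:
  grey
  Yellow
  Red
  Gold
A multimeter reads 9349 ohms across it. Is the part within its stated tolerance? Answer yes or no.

no

Grey → 8 (first significant figure)
Yellow → 4 (second significant figure)
Red → ×10^2 multiplier
Gold → ±5% tolerance
84 × 100 = 8400 Ω
Allowed range: 7980 Ω to 8820 Ω.
9349 ohms lies outside that range.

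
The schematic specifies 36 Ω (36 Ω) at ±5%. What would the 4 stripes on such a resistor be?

orange, blue, black, gold

36 Ω = 36 × 10^0.
3 → orange
6 → blue
Multiplier 10^0 → black.
±5% tolerance → gold.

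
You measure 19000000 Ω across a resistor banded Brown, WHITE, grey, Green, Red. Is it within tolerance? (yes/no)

no

Brown → 1 (first significant figure)
White → 9 (second significant figure)
Grey → 8 (third significant figure)
Green → ×10^5 multiplier
Red → ±2% tolerance
198 × 100000 = 19800000 Ω
Allowed range: 19404000 Ω to 20196000 Ω.
19000000 Ω lies outside that range.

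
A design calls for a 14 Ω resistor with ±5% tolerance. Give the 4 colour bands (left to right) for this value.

14 Ω = 14 × 10^0.
1 → brown
4 → yellow
Multiplier 10^0 → black.
±5% tolerance → gold.

brown, yellow, black, gold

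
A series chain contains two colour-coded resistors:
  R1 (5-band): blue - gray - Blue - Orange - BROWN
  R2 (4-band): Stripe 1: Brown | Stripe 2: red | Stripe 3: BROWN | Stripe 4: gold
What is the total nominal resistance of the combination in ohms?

686120 Ω

R1: blue, grey, blue → 686; orange ×10^3 → 686000 Ω.
R2: brown, red → 12; brown ×10 → 120 Ω.
Series: 686000 + 120 = 686120 Ω.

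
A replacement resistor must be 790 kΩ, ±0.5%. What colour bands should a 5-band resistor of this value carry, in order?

790000 Ω = 790 × 10^3.
7 → violet
9 → white
0 → black
Multiplier 10^3 → orange.
±0.5% tolerance → green.

violet, white, black, orange, green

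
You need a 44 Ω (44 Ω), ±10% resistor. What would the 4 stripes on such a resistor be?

44 Ω = 44 × 10^0.
4 → yellow
4 → yellow
Multiplier 10^0 → black.
±10% tolerance → silver.

yellow, yellow, black, silver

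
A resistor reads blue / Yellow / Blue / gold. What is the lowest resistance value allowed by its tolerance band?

Blue → 6 (first significant figure)
Yellow → 4 (second significant figure)
Blue → ×10^6 multiplier
Gold → ±5% tolerance
64 × 1000000 = 64000000 Ω
Lowest = 64000000 × (1 − 5/100) = 60800000 Ω.

60800000 Ω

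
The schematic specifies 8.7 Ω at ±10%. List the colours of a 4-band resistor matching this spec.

8.7 Ω = 87 × 10^-1.
8 → grey
7 → violet
Multiplier 10^-1 → gold.
±10% tolerance → silver.

grey, violet, gold, silver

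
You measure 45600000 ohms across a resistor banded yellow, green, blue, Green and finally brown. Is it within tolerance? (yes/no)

yes

Yellow → 4 (first significant figure)
Green → 5 (second significant figure)
Blue → 6 (third significant figure)
Green → ×10^5 multiplier
Brown → ±1% tolerance
456 × 100000 = 45600000 Ω
Allowed range: 45144000 Ω to 46056000 Ω.
45600000 ohms lies inside that range.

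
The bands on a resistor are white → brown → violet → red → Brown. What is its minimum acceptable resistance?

White → 9 (first significant figure)
Brown → 1 (second significant figure)
Violet → 7 (third significant figure)
Red → ×10^2 multiplier
Brown → ±1% tolerance
917 × 100 = 91700 Ω
Minimum = 91700 × (1 − 1/100) = 90783 Ω.

90783 Ω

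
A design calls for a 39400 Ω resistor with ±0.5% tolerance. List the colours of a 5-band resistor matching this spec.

orange, white, yellow, red, green

39400 Ω = 394 × 10^2.
3 → orange
9 → white
4 → yellow
Multiplier 10^2 → red.
±0.5% tolerance → green.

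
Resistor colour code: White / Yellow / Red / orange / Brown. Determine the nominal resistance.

White → 9 (first significant figure)
Yellow → 4 (second significant figure)
Red → 2 (third significant figure)
Orange → ×10^3 multiplier
942 × 1000 = 942000 Ω

942000 Ω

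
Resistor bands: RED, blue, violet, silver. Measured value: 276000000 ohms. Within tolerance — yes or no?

Red → 2 (first significant figure)
Blue → 6 (second significant figure)
Violet → ×10^7 multiplier
Silver → ±10% tolerance
26 × 10000000 = 260000000 Ω
Allowed range: 234000000 Ω to 286000000 Ω.
276000000 ohms lies inside that range.

yes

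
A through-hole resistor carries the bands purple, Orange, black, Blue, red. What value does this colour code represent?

730000000 Ω

Violet → 7 (first significant figure)
Orange → 3 (second significant figure)
Black → 0 (third significant figure)
Blue → ×10^6 multiplier
730 × 1000000 = 730000000 Ω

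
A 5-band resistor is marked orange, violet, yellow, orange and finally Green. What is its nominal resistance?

374000 Ω

Orange → 3 (first significant figure)
Violet → 7 (second significant figure)
Yellow → 4 (third significant figure)
Orange → ×10^3 multiplier
374 × 1000 = 374000 Ω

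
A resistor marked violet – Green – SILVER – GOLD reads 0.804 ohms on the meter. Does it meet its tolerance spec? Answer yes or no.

Violet → 7 (first significant figure)
Green → 5 (second significant figure)
Silver → ×0.01 multiplier
Gold → ±5% tolerance
75 × 0.01 = 0.75 Ω
Allowed range: 0.7125 Ω to 0.7875 Ω.
0.804 ohms lies outside that range.

no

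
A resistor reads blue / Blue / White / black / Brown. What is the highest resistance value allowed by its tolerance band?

Blue → 6 (first significant figure)
Blue → 6 (second significant figure)
White → 9 (third significant figure)
Black → ×1 multiplier
Brown → ±1% tolerance
669 × 1 = 669 Ω
Highest = 669 × (1 + 1/100) = 675.69 Ω.

675.69 Ω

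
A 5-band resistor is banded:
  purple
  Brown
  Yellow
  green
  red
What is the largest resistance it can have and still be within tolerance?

72828000 Ω

Violet → 7 (first significant figure)
Brown → 1 (second significant figure)
Yellow → 4 (third significant figure)
Green → ×10^5 multiplier
Red → ±2% tolerance
714 × 100000 = 71400000 Ω
Largest = 71400000 × (1 + 2/100) = 72828000 Ω.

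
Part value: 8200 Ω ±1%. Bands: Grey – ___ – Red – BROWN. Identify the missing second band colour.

8200 Ω = 82 × 10^2.
The second band gives digit 2 of the significand, and 2 is red.

red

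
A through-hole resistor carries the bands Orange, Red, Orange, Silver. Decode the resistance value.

32000 Ω

Orange → 3 (first significant figure)
Red → 2 (second significant figure)
Orange → ×10^3 multiplier
32 × 1000 = 32000 Ω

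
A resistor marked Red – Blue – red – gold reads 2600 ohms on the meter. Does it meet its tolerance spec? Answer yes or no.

yes

Red → 2 (first significant figure)
Blue → 6 (second significant figure)
Red → ×10^2 multiplier
Gold → ±5% tolerance
26 × 100 = 2600 Ω
Allowed range: 2470 Ω to 2730 Ω.
2600 ohms lies inside that range.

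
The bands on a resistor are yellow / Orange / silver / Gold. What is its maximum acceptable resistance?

Yellow → 4 (first significant figure)
Orange → 3 (second significant figure)
Silver → ×0.01 multiplier
Gold → ±5% tolerance
43 × 0.01 = 0.43 Ω
Maximum = 0.43 × (1 + 5/100) = 0.4515 Ω.

0.4515 Ω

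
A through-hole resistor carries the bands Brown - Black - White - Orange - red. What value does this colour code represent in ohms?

109000 Ω

Brown → 1 (first significant figure)
Black → 0 (second significant figure)
White → 9 (third significant figure)
Orange → ×10^3 multiplier
109 × 1000 = 109000 Ω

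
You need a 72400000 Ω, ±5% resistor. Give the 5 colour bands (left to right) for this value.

72400000 Ω = 724 × 10^5.
7 → violet
2 → red
4 → yellow
Multiplier 10^5 → green.
±5% tolerance → gold.

violet, red, yellow, green, gold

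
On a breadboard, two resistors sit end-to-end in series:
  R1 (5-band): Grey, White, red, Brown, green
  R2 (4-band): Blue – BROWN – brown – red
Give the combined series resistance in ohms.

9530 Ω

R1: grey, white, red → 892; brown ×10 → 8920 Ω.
R2: blue, brown → 61; brown ×10 → 610 Ω.
Series: 8920 + 610 = 9530 Ω.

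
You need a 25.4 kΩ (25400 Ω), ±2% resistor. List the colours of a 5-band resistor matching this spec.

red, green, yellow, red, red

25400 Ω = 254 × 10^2.
2 → red
5 → green
4 → yellow
Multiplier 10^2 → red.
±2% tolerance → red.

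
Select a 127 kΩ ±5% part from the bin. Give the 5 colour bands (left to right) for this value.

brown, red, violet, orange, gold

127000 Ω = 127 × 10^3.
1 → brown
2 → red
7 → violet
Multiplier 10^3 → orange.
±5% tolerance → gold.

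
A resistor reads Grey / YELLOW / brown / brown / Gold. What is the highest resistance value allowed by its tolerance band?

8830.5 Ω

Grey → 8 (first significant figure)
Yellow → 4 (second significant figure)
Brown → 1 (third significant figure)
Brown → ×10 multiplier
Gold → ±5% tolerance
841 × 10 = 8410 Ω
Highest = 8410 × (1 + 5/100) = 8830.5 Ω.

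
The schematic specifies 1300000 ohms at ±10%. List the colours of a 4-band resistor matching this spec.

1300000 Ω = 13 × 10^5.
1 → brown
3 → orange
Multiplier 10^5 → green.
±10% tolerance → silver.

brown, orange, green, silver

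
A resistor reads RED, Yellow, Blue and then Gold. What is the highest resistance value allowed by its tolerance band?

25200000 Ω

Red → 2 (first significant figure)
Yellow → 4 (second significant figure)
Blue → ×10^6 multiplier
Gold → ±5% tolerance
24 × 1000000 = 24000000 Ω
Highest = 24000000 × (1 + 5/100) = 25200000 Ω.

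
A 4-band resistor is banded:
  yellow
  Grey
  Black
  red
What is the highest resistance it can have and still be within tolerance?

Yellow → 4 (first significant figure)
Grey → 8 (second significant figure)
Black → ×1 multiplier
Red → ±2% tolerance
48 × 1 = 48 Ω
Highest = 48 × (1 + 2/100) = 48.96 Ω.

48.96 Ω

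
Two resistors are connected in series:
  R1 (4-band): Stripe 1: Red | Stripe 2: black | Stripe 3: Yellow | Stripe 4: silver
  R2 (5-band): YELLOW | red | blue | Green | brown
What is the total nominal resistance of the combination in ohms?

R1: red, black → 20; yellow ×10^4 → 200000 Ω.
R2: yellow, red, blue → 426; green ×10^5 → 42600000 Ω.
Series: 200000 + 42600000 = 42800000 Ω.

42800000 Ω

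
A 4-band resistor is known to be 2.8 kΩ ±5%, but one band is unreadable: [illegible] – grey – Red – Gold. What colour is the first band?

2800 Ω = 28 × 10^2.
The first band gives digit 2 of the significand, and 2 is red.

red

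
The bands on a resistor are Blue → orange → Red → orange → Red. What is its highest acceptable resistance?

Blue → 6 (first significant figure)
Orange → 3 (second significant figure)
Red → 2 (third significant figure)
Orange → ×10^3 multiplier
Red → ±2% tolerance
632 × 1000 = 632000 Ω
Highest = 632000 × (1 + 2/100) = 644640 Ω.

644640 Ω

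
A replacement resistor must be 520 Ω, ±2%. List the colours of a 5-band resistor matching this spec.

520 Ω = 520 × 10^0.
5 → green
2 → red
0 → black
Multiplier 10^0 → black.
±2% tolerance → red.

green, red, black, black, red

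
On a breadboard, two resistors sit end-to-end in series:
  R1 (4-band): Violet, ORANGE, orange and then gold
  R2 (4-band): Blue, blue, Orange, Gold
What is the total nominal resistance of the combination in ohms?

139000 Ω

R1: violet, orange → 73; orange ×10^3 → 73000 Ω.
R2: blue, blue → 66; orange ×10^3 → 66000 Ω.
Series: 73000 + 66000 = 139000 Ω.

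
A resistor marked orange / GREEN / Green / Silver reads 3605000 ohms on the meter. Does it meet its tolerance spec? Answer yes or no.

Orange → 3 (first significant figure)
Green → 5 (second significant figure)
Green → ×10^5 multiplier
Silver → ±10% tolerance
35 × 100000 = 3500000 Ω
Allowed range: 3150000 Ω to 3850000 Ω.
3605000 ohms lies inside that range.

yes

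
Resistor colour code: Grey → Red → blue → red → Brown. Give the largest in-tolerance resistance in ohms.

83426 Ω

Grey → 8 (first significant figure)
Red → 2 (second significant figure)
Blue → 6 (third significant figure)
Red → ×10^2 multiplier
Brown → ±1% tolerance
826 × 100 = 82600 Ω
Largest = 82600 × (1 + 1/100) = 83426 Ω.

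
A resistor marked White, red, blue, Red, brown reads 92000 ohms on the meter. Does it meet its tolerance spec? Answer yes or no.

White → 9 (first significant figure)
Red → 2 (second significant figure)
Blue → 6 (third significant figure)
Red → ×10^2 multiplier
Brown → ±1% tolerance
926 × 100 = 92600 Ω
Allowed range: 91674 Ω to 93526 Ω.
92000 ohms lies inside that range.

yes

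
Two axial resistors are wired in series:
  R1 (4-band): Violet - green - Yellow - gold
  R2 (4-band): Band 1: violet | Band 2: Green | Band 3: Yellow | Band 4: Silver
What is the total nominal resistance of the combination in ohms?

R1: violet, green → 75; yellow ×10^4 → 750000 Ω.
R2: violet, green → 75; yellow ×10^4 → 750000 Ω.
Series: 750000 + 750000 = 1500000 Ω.

1500000 Ω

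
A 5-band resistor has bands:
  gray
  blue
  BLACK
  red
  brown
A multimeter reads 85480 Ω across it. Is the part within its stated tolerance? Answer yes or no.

yes

Grey → 8 (first significant figure)
Blue → 6 (second significant figure)
Black → 0 (third significant figure)
Red → ×10^2 multiplier
Brown → ±1% tolerance
860 × 100 = 86000 Ω
Allowed range: 85140 Ω to 86860 Ω.
85480 Ω lies inside that range.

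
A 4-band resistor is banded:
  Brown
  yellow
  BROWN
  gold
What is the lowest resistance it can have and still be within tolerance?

Brown → 1 (first significant figure)
Yellow → 4 (second significant figure)
Brown → ×10 multiplier
Gold → ±5% tolerance
14 × 10 = 140 Ω
Lowest = 140 × (1 − 5/100) = 133 Ω.

133 Ω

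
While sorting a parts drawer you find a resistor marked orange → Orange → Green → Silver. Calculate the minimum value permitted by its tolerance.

2970000 Ω

Orange → 3 (first significant figure)
Orange → 3 (second significant figure)
Green → ×10^5 multiplier
Silver → ±10% tolerance
33 × 100000 = 3300000 Ω
Minimum = 3300000 × (1 − 10/100) = 2970000 Ω.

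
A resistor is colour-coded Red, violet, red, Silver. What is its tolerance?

The last band, silver, is the tolerance band.
Silver corresponds to ±10%.

±10%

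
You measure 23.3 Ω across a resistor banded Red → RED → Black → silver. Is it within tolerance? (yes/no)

yes

Red → 2 (first significant figure)
Red → 2 (second significant figure)
Black → ×1 multiplier
Silver → ±10% tolerance
22 × 1 = 22 Ω
Allowed range: 19.8 Ω to 24.2 Ω.
23.3 Ω lies inside that range.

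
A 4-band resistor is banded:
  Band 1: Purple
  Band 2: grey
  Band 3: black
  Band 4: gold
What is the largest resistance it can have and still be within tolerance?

81.9 Ω

Violet → 7 (first significant figure)
Grey → 8 (second significant figure)
Black → ×1 multiplier
Gold → ±5% tolerance
78 × 1 = 78 Ω
Largest = 78 × (1 + 5/100) = 81.9 Ω.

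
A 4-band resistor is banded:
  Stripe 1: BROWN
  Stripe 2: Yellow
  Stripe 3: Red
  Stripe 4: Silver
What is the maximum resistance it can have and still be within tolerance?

Brown → 1 (first significant figure)
Yellow → 4 (second significant figure)
Red → ×10^2 multiplier
Silver → ±10% tolerance
14 × 100 = 1400 Ω
Maximum = 1400 × (1 + 10/100) = 1540 Ω.

1540 Ω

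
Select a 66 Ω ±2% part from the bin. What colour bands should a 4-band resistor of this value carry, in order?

66 Ω = 66 × 10^0.
6 → blue
6 → blue
Multiplier 10^0 → black.
±2% tolerance → red.

blue, blue, black, red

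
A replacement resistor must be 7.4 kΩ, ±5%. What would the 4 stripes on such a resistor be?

violet, yellow, red, gold

7400 Ω = 74 × 10^2.
7 → violet
4 → yellow
Multiplier 10^2 → red.
±5% tolerance → gold.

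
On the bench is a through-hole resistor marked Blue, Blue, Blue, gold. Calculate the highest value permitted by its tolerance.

69300000 Ω

Blue → 6 (first significant figure)
Blue → 6 (second significant figure)
Blue → ×10^6 multiplier
Gold → ±5% tolerance
66 × 1000000 = 66000000 Ω
Highest = 66000000 × (1 + 5/100) = 69300000 Ω.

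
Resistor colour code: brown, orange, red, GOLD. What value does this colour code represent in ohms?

Brown → 1 (first significant figure)
Orange → 3 (second significant figure)
Red → ×10^2 multiplier
13 × 100 = 1300 Ω

1300 Ω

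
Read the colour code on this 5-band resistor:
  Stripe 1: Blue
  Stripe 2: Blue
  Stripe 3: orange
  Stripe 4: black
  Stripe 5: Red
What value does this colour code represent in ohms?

663 Ω

Blue → 6 (first significant figure)
Blue → 6 (second significant figure)
Orange → 3 (third significant figure)
Black → ×1 multiplier
663 × 1 = 663 Ω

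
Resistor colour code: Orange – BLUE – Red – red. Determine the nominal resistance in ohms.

3600 Ω

Orange → 3 (first significant figure)
Blue → 6 (second significant figure)
Red → ×10^2 multiplier
36 × 100 = 3600 Ω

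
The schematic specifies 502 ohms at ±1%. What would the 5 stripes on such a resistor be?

502 Ω = 502 × 10^0.
5 → green
0 → black
2 → red
Multiplier 10^0 → black.
±1% tolerance → brown.

green, black, red, black, brown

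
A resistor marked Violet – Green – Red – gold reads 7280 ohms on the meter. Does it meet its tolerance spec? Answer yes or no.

yes

Violet → 7 (first significant figure)
Green → 5 (second significant figure)
Red → ×10^2 multiplier
Gold → ±5% tolerance
75 × 100 = 7500 Ω
Allowed range: 7125 Ω to 7875 Ω.
7280 ohms lies inside that range.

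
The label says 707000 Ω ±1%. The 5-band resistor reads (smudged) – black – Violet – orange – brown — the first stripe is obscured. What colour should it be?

violet

707000 Ω = 707 × 10^3.
The first band gives digit 7 of the significand, and 7 is violet.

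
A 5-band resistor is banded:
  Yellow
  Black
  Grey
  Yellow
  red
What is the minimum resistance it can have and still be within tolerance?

Yellow → 4 (first significant figure)
Black → 0 (second significant figure)
Grey → 8 (third significant figure)
Yellow → ×10^4 multiplier
Red → ±2% tolerance
408 × 10000 = 4080000 Ω
Minimum = 4080000 × (1 − 2/100) = 3998400 Ω.

3998400 Ω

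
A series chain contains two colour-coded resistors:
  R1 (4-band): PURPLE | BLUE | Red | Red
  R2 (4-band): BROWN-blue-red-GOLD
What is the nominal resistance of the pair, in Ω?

9200 Ω

R1: violet, blue → 76; red ×10^2 → 7600 Ω.
R2: brown, blue → 16; red ×10^2 → 1600 Ω.
Series: 7600 + 1600 = 9200 Ω.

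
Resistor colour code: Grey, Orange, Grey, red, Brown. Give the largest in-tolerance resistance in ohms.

84638 Ω

Grey → 8 (first significant figure)
Orange → 3 (second significant figure)
Grey → 8 (third significant figure)
Red → ×10^2 multiplier
Brown → ±1% tolerance
838 × 100 = 83800 Ω
Largest = 83800 × (1 + 1/100) = 84638 Ω.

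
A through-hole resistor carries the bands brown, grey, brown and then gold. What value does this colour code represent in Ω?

Brown → 1 (first significant figure)
Grey → 8 (second significant figure)
Brown → ×10 multiplier
18 × 10 = 180 Ω

180 Ω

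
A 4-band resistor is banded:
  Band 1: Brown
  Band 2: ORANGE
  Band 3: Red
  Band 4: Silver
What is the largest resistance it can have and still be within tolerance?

1430 Ω

Brown → 1 (first significant figure)
Orange → 3 (second significant figure)
Red → ×10^2 multiplier
Silver → ±10% tolerance
13 × 100 = 1300 Ω
Largest = 1300 × (1 + 10/100) = 1430 Ω.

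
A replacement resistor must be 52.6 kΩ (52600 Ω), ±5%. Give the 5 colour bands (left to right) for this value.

52600 Ω = 526 × 10^2.
5 → green
2 → red
6 → blue
Multiplier 10^2 → red.
±5% tolerance → gold.

green, red, blue, red, gold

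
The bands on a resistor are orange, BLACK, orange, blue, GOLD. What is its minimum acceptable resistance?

Orange → 3 (first significant figure)
Black → 0 (second significant figure)
Orange → 3 (third significant figure)
Blue → ×10^6 multiplier
Gold → ±5% tolerance
303 × 1000000 = 303000000 Ω
Minimum = 303000000 × (1 − 5/100) = 287850000 Ω.

287850000 Ω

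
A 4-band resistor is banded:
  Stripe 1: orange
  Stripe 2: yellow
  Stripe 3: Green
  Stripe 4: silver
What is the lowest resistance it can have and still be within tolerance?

3060000 Ω

Orange → 3 (first significant figure)
Yellow → 4 (second significant figure)
Green → ×10^5 multiplier
Silver → ±10% tolerance
34 × 100000 = 3400000 Ω
Lowest = 3400000 × (1 − 10/100) = 3060000 Ω.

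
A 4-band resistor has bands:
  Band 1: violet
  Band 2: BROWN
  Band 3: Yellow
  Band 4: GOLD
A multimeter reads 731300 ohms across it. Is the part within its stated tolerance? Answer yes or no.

Violet → 7 (first significant figure)
Brown → 1 (second significant figure)
Yellow → ×10^4 multiplier
Gold → ±5% tolerance
71 × 10000 = 710000 Ω
Allowed range: 674500 Ω to 745500 Ω.
731300 ohms lies inside that range.

yes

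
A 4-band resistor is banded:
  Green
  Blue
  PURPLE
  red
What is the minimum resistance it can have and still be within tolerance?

Green → 5 (first significant figure)
Blue → 6 (second significant figure)
Violet → ×10^7 multiplier
Red → ±2% tolerance
56 × 10000000 = 560000000 Ω
Minimum = 560000000 × (1 − 2/100) = 548800000 Ω.

548800000 Ω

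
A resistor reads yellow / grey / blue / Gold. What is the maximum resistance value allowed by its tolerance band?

50400000 Ω

Yellow → 4 (first significant figure)
Grey → 8 (second significant figure)
Blue → ×10^6 multiplier
Gold → ±5% tolerance
48 × 1000000 = 48000000 Ω
Maximum = 48000000 × (1 + 5/100) = 50400000 Ω.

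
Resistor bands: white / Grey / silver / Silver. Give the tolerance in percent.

The last band, silver, is the tolerance band.
Silver corresponds to ±10%.

±10%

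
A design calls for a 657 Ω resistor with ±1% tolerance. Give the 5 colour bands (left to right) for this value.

blue, green, violet, black, brown

657 Ω = 657 × 10^0.
6 → blue
5 → green
7 → violet
Multiplier 10^0 → black.
±1% tolerance → brown.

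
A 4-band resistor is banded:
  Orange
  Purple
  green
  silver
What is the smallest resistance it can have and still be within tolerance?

3330000 Ω

Orange → 3 (first significant figure)
Violet → 7 (second significant figure)
Green → ×10^5 multiplier
Silver → ±10% tolerance
37 × 100000 = 3700000 Ω
Smallest = 3700000 × (1 − 10/100) = 3330000 Ω.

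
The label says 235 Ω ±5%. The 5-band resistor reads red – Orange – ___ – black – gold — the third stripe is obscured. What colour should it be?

235 Ω = 235 × 10^0.
The third band gives digit 5 of the significand, and 5 is green.

green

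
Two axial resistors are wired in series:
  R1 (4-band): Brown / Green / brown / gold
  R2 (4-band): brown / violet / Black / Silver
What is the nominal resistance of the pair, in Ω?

R1: brown, green → 15; brown ×10 → 150 Ω.
R2: brown, violet → 17; black ×1 → 17 Ω.
Series: 150 + 17 = 167 Ω.

167 Ω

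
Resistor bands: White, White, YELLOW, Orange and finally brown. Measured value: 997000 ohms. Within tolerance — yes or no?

yes

White → 9 (first significant figure)
White → 9 (second significant figure)
Yellow → 4 (third significant figure)
Orange → ×10^3 multiplier
Brown → ±1% tolerance
994 × 1000 = 994000 Ω
Allowed range: 984060 Ω to 1003940 Ω.
997000 ohms lies inside that range.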